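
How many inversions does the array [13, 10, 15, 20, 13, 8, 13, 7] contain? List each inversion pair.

Finding inversions in [13, 10, 15, 20, 13, 8, 13, 7]:

(0, 1): arr[0]=13 > arr[1]=10
(0, 5): arr[0]=13 > arr[5]=8
(0, 7): arr[0]=13 > arr[7]=7
(1, 5): arr[1]=10 > arr[5]=8
(1, 7): arr[1]=10 > arr[7]=7
(2, 4): arr[2]=15 > arr[4]=13
(2, 5): arr[2]=15 > arr[5]=8
(2, 6): arr[2]=15 > arr[6]=13
(2, 7): arr[2]=15 > arr[7]=7
(3, 4): arr[3]=20 > arr[4]=13
(3, 5): arr[3]=20 > arr[5]=8
(3, 6): arr[3]=20 > arr[6]=13
(3, 7): arr[3]=20 > arr[7]=7
(4, 5): arr[4]=13 > arr[5]=8
(4, 7): arr[4]=13 > arr[7]=7
(5, 7): arr[5]=8 > arr[7]=7
(6, 7): arr[6]=13 > arr[7]=7

Total inversions: 17

The array has 17 inversion(s): (0,1), (0,5), (0,7), (1,5), (1,7), (2,4), (2,5), (2,6), (2,7), (3,4), (3,5), (3,6), (3,7), (4,5), (4,7), (5,7), (6,7). Each pair (i,j) satisfies i < j and arr[i] > arr[j].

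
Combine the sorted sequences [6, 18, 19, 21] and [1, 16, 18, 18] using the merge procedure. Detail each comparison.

Merging process:

Compare 6 vs 1: take 1 from right. Merged: [1]
Compare 6 vs 16: take 6 from left. Merged: [1, 6]
Compare 18 vs 16: take 16 from right. Merged: [1, 6, 16]
Compare 18 vs 18: take 18 from left. Merged: [1, 6, 16, 18]
Compare 19 vs 18: take 18 from right. Merged: [1, 6, 16, 18, 18]
Compare 19 vs 18: take 18 from right. Merged: [1, 6, 16, 18, 18, 18]
Append remaining from left: [19, 21]. Merged: [1, 6, 16, 18, 18, 18, 19, 21]

Final merged array: [1, 6, 16, 18, 18, 18, 19, 21]
Total comparisons: 6

The merged array is [1, 6, 16, 18, 18, 18, 19, 21], requiring 6 comparisons. The merge step runs in O(n) time where n is the total number of elements.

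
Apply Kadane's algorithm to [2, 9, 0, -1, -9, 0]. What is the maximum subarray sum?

Using Kadane's algorithm on [2, 9, 0, -1, -9, 0]:

Scanning through the array:
Position 1 (value 9): max_ending_here = 11, max_so_far = 11
Position 2 (value 0): max_ending_here = 11, max_so_far = 11
Position 3 (value -1): max_ending_here = 10, max_so_far = 11
Position 4 (value -9): max_ending_here = 1, max_so_far = 11
Position 5 (value 0): max_ending_here = 1, max_so_far = 11

Maximum subarray: [2, 9]
Maximum sum: 11

The maximum subarray is [2, 9] with sum 11. This subarray runs from index 0 to index 1.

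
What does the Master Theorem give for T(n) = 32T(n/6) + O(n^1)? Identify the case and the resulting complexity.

Master Theorem for T(n) = 32T(n/6) + O(n^1):

a = 32, b = 6, c = 1
log_b(a) = log_6(32) = 1.9343

Case 1: c = 1 < log_6(32) = 1.9343
T(n) = O(n^(log_6 32))

For T(n) = 32T(n/6) + O(n^1): log_6(32) = 1.9343. This is Case 1 of the Master Theorem (c < log_b(a), work dominated by leaves), giving O(n^(log_6 32)).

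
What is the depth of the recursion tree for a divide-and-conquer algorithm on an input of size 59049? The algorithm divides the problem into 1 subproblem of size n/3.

For divide and conquer with division factor 3:

Problem sizes at each level:
Level 0: 59049
Level 1: 19683
Level 2: 6561
Level 3: 2187
Level 4: 729
Level 5: 243
Level 6: 81
Level 7: 27
Level 8: 9
Level 9: 3
Level 10: 1

The root is level 0 and the size-1 base case is level 10 (the tree spans levels 0 through 10, i.e. 11 levels counting the root), so the depth is the number of divisions: log_3(59049) = 10

The recursion tree depth is log_3(59049) = 10. At each level, the problem size is divided by 3, so it takes 10 divisions to reduce to a base case of size 1. The algorithm makes 1 recursive call at each level.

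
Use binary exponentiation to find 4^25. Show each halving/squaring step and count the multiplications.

Computing 4^25 by squaring (build up from 4^1; each line after the first costs one multiplication):

4^1 = 4
4^2 = (4^1)^2 = 4^2 = 16
4^3 = 4 * 4^2 = 4 * 16 = 64
4^6 = (4^3)^2 = 64^2 = 4096
4^12 = (4^6)^2 = 4096^2 = 16777216
4^24 = (4^12)^2 = 16777216^2 = 281474976710656
4^25 = 4 * 4^24 = 4 * 281474976710656 = 1125899906842624

Result: 1125899906842624
Multiplications needed: 6 (6 lines after 4^1)

4^25 = 1125899906842624. Using exponentiation by squaring, this requires 6 multiplications. The key idea: if the exponent is even, square the half-power; if odd, multiply by the base once.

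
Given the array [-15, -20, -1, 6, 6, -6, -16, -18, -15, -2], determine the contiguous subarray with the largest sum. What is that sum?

Using Kadane's algorithm on [-15, -20, -1, 6, 6, -6, -16, -18, -15, -2]:

Scanning through the array:
Position 1 (value -20): max_ending_here = -20, max_so_far = -15
Position 2 (value -1): max_ending_here = -1, max_so_far = -1
Position 3 (value 6): max_ending_here = 6, max_so_far = 6
Position 4 (value 6): max_ending_here = 12, max_so_far = 12
Position 5 (value -6): max_ending_here = 6, max_so_far = 12
Position 6 (value -16): max_ending_here = -10, max_so_far = 12
Position 7 (value -18): max_ending_here = -18, max_so_far = 12
Position 8 (value -15): max_ending_here = -15, max_so_far = 12
Position 9 (value -2): max_ending_here = -2, max_so_far = 12

Maximum subarray: [6, 6]
Maximum sum: 12

The maximum subarray is [6, 6] with sum 12. This subarray runs from index 3 to index 4.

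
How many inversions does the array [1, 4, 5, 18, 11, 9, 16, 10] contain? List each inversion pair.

Finding inversions in [1, 4, 5, 18, 11, 9, 16, 10]:

(3, 4): arr[3]=18 > arr[4]=11
(3, 5): arr[3]=18 > arr[5]=9
(3, 6): arr[3]=18 > arr[6]=16
(3, 7): arr[3]=18 > arr[7]=10
(4, 5): arr[4]=11 > arr[5]=9
(4, 7): arr[4]=11 > arr[7]=10
(6, 7): arr[6]=16 > arr[7]=10

Total inversions: 7

The array has 7 inversion(s): (3,4), (3,5), (3,6), (3,7), (4,5), (4,7), (6,7). Each pair (i,j) satisfies i < j and arr[i] > arr[j].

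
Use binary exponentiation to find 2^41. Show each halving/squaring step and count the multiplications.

Computing 2^41 by squaring (build up from 2^1; each line after the first costs one multiplication):

2^1 = 2
2^2 = (2^1)^2 = 2^2 = 4
2^4 = (2^2)^2 = 4^2 = 16
2^5 = 2 * 2^4 = 2 * 16 = 32
2^10 = (2^5)^2 = 32^2 = 1024
2^20 = (2^10)^2 = 1024^2 = 1048576
2^40 = (2^20)^2 = 1048576^2 = 1099511627776
2^41 = 2 * 2^40 = 2 * 1099511627776 = 2199023255552

Result: 2199023255552
Multiplications needed: 7 (7 lines after 2^1)

2^41 = 2199023255552. Using exponentiation by squaring, this requires 7 multiplications. The key idea: if the exponent is even, square the half-power; if odd, multiply by the base once.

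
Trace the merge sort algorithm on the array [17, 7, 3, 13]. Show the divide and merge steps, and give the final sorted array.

Merge sort trace:

Split: [17, 7, 3, 13] -> [17, 7] and [3, 13]
  Split: [17, 7] -> [17] and [7]
  Merge: [17] + [7] -> [7, 17]
  Split: [3, 13] -> [3] and [13]
  Merge: [3] + [13] -> [3, 13]
Merge: [7, 17] + [3, 13] -> [3, 7, 13, 17]

Final sorted array: [3, 7, 13, 17]

The merge sort proceeds by recursively splitting the array and merging sorted halves.
After all merges, the sorted array is [3, 7, 13, 17].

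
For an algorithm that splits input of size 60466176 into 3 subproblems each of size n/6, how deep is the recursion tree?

For divide and conquer with division factor 6:

Problem sizes at each level:
Level 0: 60466176
Level 1: 10077696
Level 2: 1679616
Level 3: 279936
Level 4: 46656
Level 5: 7776
Level 6: 1296
Level 7: 216
Level 8: 36
Level 9: 6
Level 10: 1

The root is level 0 and the size-1 base case is level 10 (the tree spans levels 0 through 10, i.e. 11 levels counting the root), so the depth is the number of divisions: log_6(60466176) = 10

The recursion tree depth is log_6(60466176) = 10. At each level, the problem size is divided by 6, so it takes 10 divisions to reduce to a base case of size 1. The algorithm makes 3 recursive calls at each level.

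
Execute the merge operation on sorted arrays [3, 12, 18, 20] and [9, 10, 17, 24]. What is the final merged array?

Merging process:

Compare 3 vs 9: take 3 from left. Merged: [3]
Compare 12 vs 9: take 9 from right. Merged: [3, 9]
Compare 12 vs 10: take 10 from right. Merged: [3, 9, 10]
Compare 12 vs 17: take 12 from left. Merged: [3, 9, 10, 12]
Compare 18 vs 17: take 17 from right. Merged: [3, 9, 10, 12, 17]
Compare 18 vs 24: take 18 from left. Merged: [3, 9, 10, 12, 17, 18]
Compare 20 vs 24: take 20 from left. Merged: [3, 9, 10, 12, 17, 18, 20]
Append remaining from right: [24]. Merged: [3, 9, 10, 12, 17, 18, 20, 24]

Final merged array: [3, 9, 10, 12, 17, 18, 20, 24]
Total comparisons: 7

The merged array is [3, 9, 10, 12, 17, 18, 20, 24], requiring 7 comparisons. The merge step runs in O(n) time where n is the total number of elements.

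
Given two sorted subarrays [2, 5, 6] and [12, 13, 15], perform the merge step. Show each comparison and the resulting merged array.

Merging process:

Compare 2 vs 12: take 2 from left. Merged: [2]
Compare 5 vs 12: take 5 from left. Merged: [2, 5]
Compare 6 vs 12: take 6 from left. Merged: [2, 5, 6]
Append remaining from right: [12, 13, 15]. Merged: [2, 5, 6, 12, 13, 15]

Final merged array: [2, 5, 6, 12, 13, 15]
Total comparisons: 3

The merged array is [2, 5, 6, 12, 13, 15], requiring 3 comparisons. The merge step runs in O(n) time where n is the total number of elements.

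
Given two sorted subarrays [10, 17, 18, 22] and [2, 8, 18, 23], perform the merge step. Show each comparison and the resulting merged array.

Merging process:

Compare 10 vs 2: take 2 from right. Merged: [2]
Compare 10 vs 8: take 8 from right. Merged: [2, 8]
Compare 10 vs 18: take 10 from left. Merged: [2, 8, 10]
Compare 17 vs 18: take 17 from left. Merged: [2, 8, 10, 17]
Compare 18 vs 18: take 18 from left. Merged: [2, 8, 10, 17, 18]
Compare 22 vs 18: take 18 from right. Merged: [2, 8, 10, 17, 18, 18]
Compare 22 vs 23: take 22 from left. Merged: [2, 8, 10, 17, 18, 18, 22]
Append remaining from right: [23]. Merged: [2, 8, 10, 17, 18, 18, 22, 23]

Final merged array: [2, 8, 10, 17, 18, 18, 22, 23]
Total comparisons: 7

The merged array is [2, 8, 10, 17, 18, 18, 22, 23], requiring 7 comparisons. The merge step runs in O(n) time where n is the total number of elements.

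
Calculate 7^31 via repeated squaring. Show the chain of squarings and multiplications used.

Computing 7^31 by squaring (build up from 7^1; each line after the first costs one multiplication):

7^1 = 7
7^2 = (7^1)^2 = 7^2 = 49
7^3 = 7 * 7^2 = 7 * 49 = 343
7^6 = (7^3)^2 = 343^2 = 117649
7^7 = 7 * 7^6 = 7 * 117649 = 823543
7^14 = (7^7)^2 = 823543^2 = 678223072849
7^15 = 7 * 7^14 = 7 * 678223072849 = 4747561509943
7^30 = (7^15)^2 = 4747561509943^2 = 22539340290692258087863249
7^31 = 7 * 7^30 = 7 * 22539340290692258087863249 = 157775382034845806615042743

Result: 157775382034845806615042743
Multiplications needed: 8 (8 lines after 7^1)

7^31 = 157775382034845806615042743. Using exponentiation by squaring, this requires 8 multiplications. The key idea: if the exponent is even, square the half-power; if odd, multiply by the base once.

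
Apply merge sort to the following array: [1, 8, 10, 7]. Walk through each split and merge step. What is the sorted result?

Merge sort trace:

Split: [1, 8, 10, 7] -> [1, 8] and [10, 7]
  Split: [1, 8] -> [1] and [8]
  Merge: [1] + [8] -> [1, 8]
  Split: [10, 7] -> [10] and [7]
  Merge: [10] + [7] -> [7, 10]
Merge: [1, 8] + [7, 10] -> [1, 7, 8, 10]

Final sorted array: [1, 7, 8, 10]

The merge sort proceeds by recursively splitting the array and merging sorted halves.
After all merges, the sorted array is [1, 7, 8, 10].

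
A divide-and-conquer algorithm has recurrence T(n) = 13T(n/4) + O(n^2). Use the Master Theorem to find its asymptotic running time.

Master Theorem for T(n) = 13T(n/4) + O(n^2):

a = 13, b = 4, c = 2
log_b(a) = log_4(13) = 1.8502

Case 3: c = 2 > log_4(13) = 1.8502
T(n) = O(n^2) = O(n^2)

For T(n) = 13T(n/4) + O(n^2): log_4(13) = 1.8502. This is Case 3 of the Master Theorem (c > log_b(a), work dominated by root), giving O(n^2).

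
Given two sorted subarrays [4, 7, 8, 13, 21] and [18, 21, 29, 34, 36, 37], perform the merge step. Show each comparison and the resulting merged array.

Merging process:

Compare 4 vs 18: take 4 from left. Merged: [4]
Compare 7 vs 18: take 7 from left. Merged: [4, 7]
Compare 8 vs 18: take 8 from left. Merged: [4, 7, 8]
Compare 13 vs 18: take 13 from left. Merged: [4, 7, 8, 13]
Compare 21 vs 18: take 18 from right. Merged: [4, 7, 8, 13, 18]
Compare 21 vs 21: take 21 from left. Merged: [4, 7, 8, 13, 18, 21]
Append remaining from right: [21, 29, 34, 36, 37]. Merged: [4, 7, 8, 13, 18, 21, 21, 29, 34, 36, 37]

Final merged array: [4, 7, 8, 13, 18, 21, 21, 29, 34, 36, 37]
Total comparisons: 6

The merged array is [4, 7, 8, 13, 18, 21, 21, 29, 34, 36, 37], requiring 6 comparisons. The merge step runs in O(n) time where n is the total number of elements.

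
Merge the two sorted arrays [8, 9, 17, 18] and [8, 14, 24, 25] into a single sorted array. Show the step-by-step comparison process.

Merging process:

Compare 8 vs 8: take 8 from left. Merged: [8]
Compare 9 vs 8: take 8 from right. Merged: [8, 8]
Compare 9 vs 14: take 9 from left. Merged: [8, 8, 9]
Compare 17 vs 14: take 14 from right. Merged: [8, 8, 9, 14]
Compare 17 vs 24: take 17 from left. Merged: [8, 8, 9, 14, 17]
Compare 18 vs 24: take 18 from left. Merged: [8, 8, 9, 14, 17, 18]
Append remaining from right: [24, 25]. Merged: [8, 8, 9, 14, 17, 18, 24, 25]

Final merged array: [8, 8, 9, 14, 17, 18, 24, 25]
Total comparisons: 6

The merged array is [8, 8, 9, 14, 17, 18, 24, 25], requiring 6 comparisons. The merge step runs in O(n) time where n is the total number of elements.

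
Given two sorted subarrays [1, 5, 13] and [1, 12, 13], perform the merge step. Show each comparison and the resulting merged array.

Merging process:

Compare 1 vs 1: take 1 from left. Merged: [1]
Compare 5 vs 1: take 1 from right. Merged: [1, 1]
Compare 5 vs 12: take 5 from left. Merged: [1, 1, 5]
Compare 13 vs 12: take 12 from right. Merged: [1, 1, 5, 12]
Compare 13 vs 13: take 13 from left. Merged: [1, 1, 5, 12, 13]
Append remaining from right: [13]. Merged: [1, 1, 5, 12, 13, 13]

Final merged array: [1, 1, 5, 12, 13, 13]
Total comparisons: 5

The merged array is [1, 1, 5, 12, 13, 13], requiring 5 comparisons. The merge step runs in O(n) time where n is the total number of elements.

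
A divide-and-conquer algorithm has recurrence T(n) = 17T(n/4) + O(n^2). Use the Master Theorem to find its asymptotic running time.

Master Theorem for T(n) = 17T(n/4) + O(n^2):

a = 17, b = 4, c = 2
log_b(a) = log_4(17) = 2.0437

Case 1: c = 2 < log_4(17) = 2.0437
T(n) = O(n^(log_4 17))

For T(n) = 17T(n/4) + O(n^2): log_4(17) = 2.0437. This is Case 1 of the Master Theorem (c < log_b(a), work dominated by leaves), giving O(n^(log_4 17)).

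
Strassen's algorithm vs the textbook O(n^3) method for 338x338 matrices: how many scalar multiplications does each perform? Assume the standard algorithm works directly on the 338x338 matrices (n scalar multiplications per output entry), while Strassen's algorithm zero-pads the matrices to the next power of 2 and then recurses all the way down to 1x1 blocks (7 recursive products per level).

Matrix multiplication for 338x338 matrices:

Strassen's algorithm requires power-of-2 dimensions. Pad 338x338 to 512x512 (next power of 2).

Standard algorithm: 338^3 = 38614472 multiplications
Strassen's algorithm: 7^(log2(512)) = 7^9 = 40353607 multiplications
Difference: 38614472 - 40353607 = -1739135 (Strassen uses MORE here due to padding overhead — for small or just-over-power-of-2 n, padding can outweigh the per-level savings)

Standard: 38614472 multiplications (338^3). Strassen: 40353607 multiplications (7^9, after padding to 512x512). Strassen reduces 8 recursive multiplications to 7 at each level.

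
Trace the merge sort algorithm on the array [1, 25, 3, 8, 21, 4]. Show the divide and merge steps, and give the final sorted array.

Merge sort trace:

Split: [1, 25, 3, 8, 21, 4] -> [1, 25, 3] and [8, 21, 4]
  Split: [1, 25, 3] -> [1] and [25, 3]
    Split: [25, 3] -> [25] and [3]
    Merge: [25] + [3] -> [3, 25]
  Merge: [1] + [3, 25] -> [1, 3, 25]
  Split: [8, 21, 4] -> [8] and [21, 4]
    Split: [21, 4] -> [21] and [4]
    Merge: [21] + [4] -> [4, 21]
  Merge: [8] + [4, 21] -> [4, 8, 21]
Merge: [1, 3, 25] + [4, 8, 21] -> [1, 3, 4, 8, 21, 25]

Final sorted array: [1, 3, 4, 8, 21, 25]

The merge sort proceeds by recursively splitting the array and merging sorted halves.
After all merges, the sorted array is [1, 3, 4, 8, 21, 25].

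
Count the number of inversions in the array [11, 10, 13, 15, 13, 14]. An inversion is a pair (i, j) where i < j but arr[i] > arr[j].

Finding inversions in [11, 10, 13, 15, 13, 14]:

(0, 1): arr[0]=11 > arr[1]=10
(3, 4): arr[3]=15 > arr[4]=13
(3, 5): arr[3]=15 > arr[5]=14

Total inversions: 3

The array has 3 inversion(s): (0,1), (3,4), (3,5). Each pair (i,j) satisfies i < j and arr[i] > arr[j].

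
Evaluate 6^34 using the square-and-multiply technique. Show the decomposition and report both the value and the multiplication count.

Computing 6^34 by squaring (build up from 6^1; each line after the first costs one multiplication):

6^1 = 6
6^2 = (6^1)^2 = 6^2 = 36
6^4 = (6^2)^2 = 36^2 = 1296
6^8 = (6^4)^2 = 1296^2 = 1679616
6^16 = (6^8)^2 = 1679616^2 = 2821109907456
6^17 = 6 * 6^16 = 6 * 2821109907456 = 16926659444736
6^34 = (6^17)^2 = 16926659444736^2 = 286511799958070431838109696

Result: 286511799958070431838109696
Multiplications needed: 6 (6 lines after 6^1)

6^34 = 286511799958070431838109696. Using exponentiation by squaring, this requires 6 multiplications. The key idea: if the exponent is even, square the half-power; if odd, multiply by the base once.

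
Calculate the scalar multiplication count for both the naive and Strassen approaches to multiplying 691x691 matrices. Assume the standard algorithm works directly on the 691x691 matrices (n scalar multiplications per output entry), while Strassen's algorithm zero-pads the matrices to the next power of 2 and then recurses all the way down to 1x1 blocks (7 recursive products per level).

Matrix multiplication for 691x691 matrices:

Strassen's algorithm requires power-of-2 dimensions. Pad 691x691 to 1024x1024 (next power of 2).

Standard algorithm: 691^3 = 329939371 multiplications
Strassen's algorithm: 7^(log2(1024)) = 7^10 = 282475249 multiplications
Savings: 329939371 - 282475249 = 47464122 multiplications

Standard: 329939371 multiplications (691^3). Strassen: 282475249 multiplications (7^10, after padding to 1024x1024). Strassen reduces 8 recursive multiplications to 7 at each level.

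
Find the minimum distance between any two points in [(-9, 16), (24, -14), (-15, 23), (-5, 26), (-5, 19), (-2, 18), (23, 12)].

Computing all pairwise distances among 7 points:

d((-9, 16), (24, -14)) = 44.5982
d((-9, 16), (-15, 23)) = 9.2195
d((-9, 16), (-5, 26)) = 10.7703
d((-9, 16), (-5, 19)) = 5.0
d((-9, 16), (-2, 18)) = 7.2801
d((-9, 16), (23, 12)) = 32.249
d((24, -14), (-15, 23)) = 53.7587
d((24, -14), (-5, 26)) = 49.4065
d((24, -14), (-5, 19)) = 43.9318
d((24, -14), (-2, 18)) = 41.2311
d((24, -14), (23, 12)) = 26.0192
d((-15, 23), (-5, 26)) = 10.4403
d((-15, 23), (-5, 19)) = 10.7703
d((-15, 23), (-2, 18)) = 13.9284
d((-15, 23), (23, 12)) = 39.5601
d((-5, 26), (-5, 19)) = 7.0
d((-5, 26), (-2, 18)) = 8.544
d((-5, 26), (23, 12)) = 31.305
d((-5, 19), (-2, 18)) = 3.1623 <-- minimum
d((-5, 19), (23, 12)) = 28.8617
d((-2, 18), (23, 12)) = 25.7099

Closest pair: (-5, 19) and (-2, 18) with distance 3.1623

The closest pair is (-5, 19) and (-2, 18) with Euclidean distance 3.1623. For 7 points, brute-force pairwise comparison is shown above. For large n, the divide-and-conquer algorithm (sort by x, recurse on halves, check the dividing strip) achieves O(n log n).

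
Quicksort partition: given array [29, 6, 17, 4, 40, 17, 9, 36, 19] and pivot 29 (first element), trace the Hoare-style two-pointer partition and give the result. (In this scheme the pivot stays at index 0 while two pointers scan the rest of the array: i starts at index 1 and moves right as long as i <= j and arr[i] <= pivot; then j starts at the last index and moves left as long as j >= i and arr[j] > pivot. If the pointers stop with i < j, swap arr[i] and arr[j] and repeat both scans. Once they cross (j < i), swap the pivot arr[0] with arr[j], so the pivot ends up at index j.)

Hoare-style two-pointer partition with pivot = 29:

Initial array: [29, 6, 17, 4, 40, 17, 9, 36, 19]

Pointers start at i = 1, j = 8.
i stops at index 4 (arr[4]=40 > 29), j stops at index 8 (arr[8]=19 <= 29): swap arr[4] and arr[8], array becomes [29, 6, 17, 4, 19, 17, 9, 36, 40]
i ends at 7, j ends at 6: the pointers have crossed (j < i), so scanning stops.

Swap pivot arr[0] with arr[6] to place pivot at position 6: [9, 6, 17, 4, 19, 17, 29, 36, 40]
Pivot position: 6

After partitioning with pivot 29, the array becomes [9, 6, 17, 4, 19, 17, 29, 36, 40]. The pivot is placed at index 6. All elements to the left of the pivot are <= 29, and all elements to the right are > 29.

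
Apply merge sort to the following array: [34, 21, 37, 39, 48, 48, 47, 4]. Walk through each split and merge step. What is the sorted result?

Merge sort trace:

Split: [34, 21, 37, 39, 48, 48, 47, 4] -> [34, 21, 37, 39] and [48, 48, 47, 4]
  Split: [34, 21, 37, 39] -> [34, 21] and [37, 39]
    Split: [34, 21] -> [34] and [21]
    Merge: [34] + [21] -> [21, 34]
    Split: [37, 39] -> [37] and [39]
    Merge: [37] + [39] -> [37, 39]
  Merge: [21, 34] + [37, 39] -> [21, 34, 37, 39]
  Split: [48, 48, 47, 4] -> [48, 48] and [47, 4]
    Split: [48, 48] -> [48] and [48]
    Merge: [48] + [48] -> [48, 48]
    Split: [47, 4] -> [47] and [4]
    Merge: [47] + [4] -> [4, 47]
  Merge: [48, 48] + [4, 47] -> [4, 47, 48, 48]
Merge: [21, 34, 37, 39] + [4, 47, 48, 48] -> [4, 21, 34, 37, 39, 47, 48, 48]

Final sorted array: [4, 21, 34, 37, 39, 47, 48, 48]

The merge sort proceeds by recursively splitting the array and merging sorted halves.
After all merges, the sorted array is [4, 21, 34, 37, 39, 47, 48, 48].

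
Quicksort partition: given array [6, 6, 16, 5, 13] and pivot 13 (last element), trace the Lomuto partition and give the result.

Lomuto partition with pivot = 13:

Initial array: [6, 6, 16, 5, 13]

arr[0]=6 <= 13: swap with position 0, array becomes [6, 6, 16, 5, 13]
arr[1]=6 <= 13: swap with position 1, array becomes [6, 6, 16, 5, 13]
arr[2]=16 > 13: no swap
arr[3]=5 <= 13: swap with position 2, array becomes [6, 6, 5, 16, 13]

Place pivot at position 3: [6, 6, 5, 13, 16]
Pivot position: 3

After partitioning with pivot 13, the array becomes [6, 6, 5, 13, 16]. The pivot is placed at index 3. All elements to the left of the pivot are <= 13, and all elements to the right are > 13.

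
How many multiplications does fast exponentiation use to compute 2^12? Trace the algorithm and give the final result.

Computing 2^12 by squaring (build up from 2^1; each line after the first costs one multiplication):

2^1 = 2
2^2 = (2^1)^2 = 2^2 = 4
2^3 = 2 * 2^2 = 2 * 4 = 8
2^6 = (2^3)^2 = 8^2 = 64
2^12 = (2^6)^2 = 64^2 = 4096

Result: 4096
Multiplications needed: 4 (4 lines after 2^1)

2^12 = 4096. Using exponentiation by squaring, this requires 4 multiplications. The key idea: if the exponent is even, square the half-power; if odd, multiply by the base once.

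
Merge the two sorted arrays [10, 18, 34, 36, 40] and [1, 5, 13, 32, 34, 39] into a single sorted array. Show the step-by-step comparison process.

Merging process:

Compare 10 vs 1: take 1 from right. Merged: [1]
Compare 10 vs 5: take 5 from right. Merged: [1, 5]
Compare 10 vs 13: take 10 from left. Merged: [1, 5, 10]
Compare 18 vs 13: take 13 from right. Merged: [1, 5, 10, 13]
Compare 18 vs 32: take 18 from left. Merged: [1, 5, 10, 13, 18]
Compare 34 vs 32: take 32 from right. Merged: [1, 5, 10, 13, 18, 32]
Compare 34 vs 34: take 34 from left. Merged: [1, 5, 10, 13, 18, 32, 34]
Compare 36 vs 34: take 34 from right. Merged: [1, 5, 10, 13, 18, 32, 34, 34]
Compare 36 vs 39: take 36 from left. Merged: [1, 5, 10, 13, 18, 32, 34, 34, 36]
Compare 40 vs 39: take 39 from right. Merged: [1, 5, 10, 13, 18, 32, 34, 34, 36, 39]
Append remaining from left: [40]. Merged: [1, 5, 10, 13, 18, 32, 34, 34, 36, 39, 40]

Final merged array: [1, 5, 10, 13, 18, 32, 34, 34, 36, 39, 40]
Total comparisons: 10

The merged array is [1, 5, 10, 13, 18, 32, 34, 34, 36, 39, 40], requiring 10 comparisons. The merge step runs in O(n) time where n is the total number of elements.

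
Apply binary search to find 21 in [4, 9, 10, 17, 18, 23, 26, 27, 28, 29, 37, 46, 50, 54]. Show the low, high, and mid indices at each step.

Binary search for 21 in [4, 9, 10, 17, 18, 23, 26, 27, 28, 29, 37, 46, 50, 54]:

lo=0, hi=13, mid=6, arr[mid]=26 -> 26 > 21, search left half
lo=0, hi=5, mid=2, arr[mid]=10 -> 10 < 21, search right half
lo=3, hi=5, mid=4, arr[mid]=18 -> 18 < 21, search right half
lo=5, hi=5, mid=5, arr[mid]=23 -> 23 > 21, search left half
lo=5 > hi=4, target 21 not found

Binary search determines that 21 is not in the array after 4 comparisons. The search space was exhausted without finding the target.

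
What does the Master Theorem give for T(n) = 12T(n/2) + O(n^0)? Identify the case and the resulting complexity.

Master Theorem for T(n) = 12T(n/2) + O(n^0):

a = 12, b = 2, c = 0
log_b(a) = log_2(12) = 3.5850

Case 1: c = 0 < log_2(12) = 3.5850
T(n) = O(n^(log_2 12))

For T(n) = 12T(n/2) + O(n^0): log_2(12) = 3.5850. This is Case 1 of the Master Theorem (c < log_b(a), work dominated by leaves), giving O(n^(log_2 12)).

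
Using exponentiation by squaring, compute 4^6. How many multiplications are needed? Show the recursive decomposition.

Computing 4^6 by squaring (build up from 4^1; each line after the first costs one multiplication):

4^1 = 4
4^2 = (4^1)^2 = 4^2 = 16
4^3 = 4 * 4^2 = 4 * 16 = 64
4^6 = (4^3)^2 = 64^2 = 4096

Result: 4096
Multiplications needed: 3 (3 lines after 4^1)

4^6 = 4096. Using exponentiation by squaring, this requires 3 multiplications. The key idea: if the exponent is even, square the half-power; if odd, multiply by the base once.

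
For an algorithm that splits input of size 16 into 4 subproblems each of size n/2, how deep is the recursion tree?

For divide and conquer with division factor 2:

Problem sizes at each level:
Level 0: 16
Level 1: 8
Level 2: 4
Level 3: 2
Level 4: 1

The root is level 0 and the size-1 base case is level 4 (the tree spans levels 0 through 4, i.e. 5 levels counting the root), so the depth is the number of divisions: log_2(16) = 4

The recursion tree depth is log_2(16) = 4. At each level, the problem size is divided by 2, so it takes 4 divisions to reduce to a base case of size 1. The algorithm makes 4 recursive calls at each level.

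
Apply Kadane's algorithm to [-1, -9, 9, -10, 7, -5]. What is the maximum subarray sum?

Using Kadane's algorithm on [-1, -9, 9, -10, 7, -5]:

Scanning through the array:
Position 1 (value -9): max_ending_here = -9, max_so_far = -1
Position 2 (value 9): max_ending_here = 9, max_so_far = 9
Position 3 (value -10): max_ending_here = -1, max_so_far = 9
Position 4 (value 7): max_ending_here = 7, max_so_far = 9
Position 5 (value -5): max_ending_here = 2, max_so_far = 9

Maximum subarray: [9]
Maximum sum: 9

The maximum subarray is [9] with sum 9. This subarray runs from index 2 to index 2.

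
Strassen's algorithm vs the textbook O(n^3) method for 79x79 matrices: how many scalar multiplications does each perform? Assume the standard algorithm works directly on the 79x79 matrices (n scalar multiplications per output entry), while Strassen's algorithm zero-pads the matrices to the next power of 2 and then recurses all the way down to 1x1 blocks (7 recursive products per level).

Matrix multiplication for 79x79 matrices:

Strassen's algorithm requires power-of-2 dimensions. Pad 79x79 to 128x128 (next power of 2).

Standard algorithm: 79^3 = 493039 multiplications
Strassen's algorithm: 7^(log2(128)) = 7^7 = 823543 multiplications
Difference: 493039 - 823543 = -330504 (Strassen uses MORE here due to padding overhead — for small or just-over-power-of-2 n, padding can outweigh the per-level savings)

Standard: 493039 multiplications (79^3). Strassen: 823543 multiplications (7^7, after padding to 128x128). Strassen reduces 8 recursive multiplications to 7 at each level.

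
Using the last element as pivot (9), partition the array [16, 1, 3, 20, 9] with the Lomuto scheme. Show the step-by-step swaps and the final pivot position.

Lomuto partition with pivot = 9:

Initial array: [16, 1, 3, 20, 9]

arr[0]=16 > 9: no swap
arr[1]=1 <= 9: swap with position 0, array becomes [1, 16, 3, 20, 9]
arr[2]=3 <= 9: swap with position 1, array becomes [1, 3, 16, 20, 9]
arr[3]=20 > 9: no swap

Place pivot at position 2: [1, 3, 9, 20, 16]
Pivot position: 2

After partitioning with pivot 9, the array becomes [1, 3, 9, 20, 16]. The pivot is placed at index 2. All elements to the left of the pivot are <= 9, and all elements to the right are > 9.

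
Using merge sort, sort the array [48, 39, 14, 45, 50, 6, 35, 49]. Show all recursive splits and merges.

Merge sort trace:

Split: [48, 39, 14, 45, 50, 6, 35, 49] -> [48, 39, 14, 45] and [50, 6, 35, 49]
  Split: [48, 39, 14, 45] -> [48, 39] and [14, 45]
    Split: [48, 39] -> [48] and [39]
    Merge: [48] + [39] -> [39, 48]
    Split: [14, 45] -> [14] and [45]
    Merge: [14] + [45] -> [14, 45]
  Merge: [39, 48] + [14, 45] -> [14, 39, 45, 48]
  Split: [50, 6, 35, 49] -> [50, 6] and [35, 49]
    Split: [50, 6] -> [50] and [6]
    Merge: [50] + [6] -> [6, 50]
    Split: [35, 49] -> [35] and [49]
    Merge: [35] + [49] -> [35, 49]
  Merge: [6, 50] + [35, 49] -> [6, 35, 49, 50]
Merge: [14, 39, 45, 48] + [6, 35, 49, 50] -> [6, 14, 35, 39, 45, 48, 49, 50]

Final sorted array: [6, 14, 35, 39, 45, 48, 49, 50]

The merge sort proceeds by recursively splitting the array and merging sorted halves.
After all merges, the sorted array is [6, 14, 35, 39, 45, 48, 49, 50].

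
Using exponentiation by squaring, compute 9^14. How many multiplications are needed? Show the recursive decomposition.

Computing 9^14 by squaring (build up from 9^1; each line after the first costs one multiplication):

9^1 = 9
9^2 = (9^1)^2 = 9^2 = 81
9^3 = 9 * 9^2 = 9 * 81 = 729
9^6 = (9^3)^2 = 729^2 = 531441
9^7 = 9 * 9^6 = 9 * 531441 = 4782969
9^14 = (9^7)^2 = 4782969^2 = 22876792454961

Result: 22876792454961
Multiplications needed: 5 (5 lines after 9^1)

9^14 = 22876792454961. Using exponentiation by squaring, this requires 5 multiplications. The key idea: if the exponent is even, square the half-power; if odd, multiply by the base once.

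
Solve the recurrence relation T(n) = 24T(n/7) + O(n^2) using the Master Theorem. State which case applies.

Master Theorem for T(n) = 24T(n/7) + O(n^2):

a = 24, b = 7, c = 2
log_b(a) = log_7(24) = 1.6332

Case 3: c = 2 > log_7(24) = 1.6332
T(n) = O(n^2) = O(n^2)

For T(n) = 24T(n/7) + O(n^2): log_7(24) = 1.6332. This is Case 3 of the Master Theorem (c > log_b(a), work dominated by root), giving O(n^2).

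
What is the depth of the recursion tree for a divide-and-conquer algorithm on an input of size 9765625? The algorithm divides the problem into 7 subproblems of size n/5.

For divide and conquer with division factor 5:

Problem sizes at each level:
Level 0: 9765625
Level 1: 1953125
Level 2: 390625
Level 3: 78125
Level 4: 15625
Level 5: 3125
Level 6: 625
Level 7: 125
Level 8: 25
Level 9: 5
Level 10: 1

The root is level 0 and the size-1 base case is level 10 (the tree spans levels 0 through 10, i.e. 11 levels counting the root), so the depth is the number of divisions: log_5(9765625) = 10

The recursion tree depth is log_5(9765625) = 10. At each level, the problem size is divided by 5, so it takes 10 divisions to reduce to a base case of size 1. The algorithm makes 7 recursive calls at each level.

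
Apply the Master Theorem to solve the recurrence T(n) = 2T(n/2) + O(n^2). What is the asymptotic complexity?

Master Theorem for T(n) = 2T(n/2) + O(n^2):

a = 2, b = 2, c = 2
log_b(a) = log_2(2) = 1.0000

Case 3: c = 2 > log_2(2) = 1.0000
T(n) = O(n^2) = O(n^2)

For T(n) = 2T(n/2) + O(n^2): log_2(2) = 1.0000. This is Case 3 of the Master Theorem (c > log_b(a), work dominated by root), giving O(n^2).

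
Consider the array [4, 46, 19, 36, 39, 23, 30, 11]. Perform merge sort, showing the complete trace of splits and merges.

Merge sort trace:

Split: [4, 46, 19, 36, 39, 23, 30, 11] -> [4, 46, 19, 36] and [39, 23, 30, 11]
  Split: [4, 46, 19, 36] -> [4, 46] and [19, 36]
    Split: [4, 46] -> [4] and [46]
    Merge: [4] + [46] -> [4, 46]
    Split: [19, 36] -> [19] and [36]
    Merge: [19] + [36] -> [19, 36]
  Merge: [4, 46] + [19, 36] -> [4, 19, 36, 46]
  Split: [39, 23, 30, 11] -> [39, 23] and [30, 11]
    Split: [39, 23] -> [39] and [23]
    Merge: [39] + [23] -> [23, 39]
    Split: [30, 11] -> [30] and [11]
    Merge: [30] + [11] -> [11, 30]
  Merge: [23, 39] + [11, 30] -> [11, 23, 30, 39]
Merge: [4, 19, 36, 46] + [11, 23, 30, 39] -> [4, 11, 19, 23, 30, 36, 39, 46]

Final sorted array: [4, 11, 19, 23, 30, 36, 39, 46]

The merge sort proceeds by recursively splitting the array and merging sorted halves.
After all merges, the sorted array is [4, 11, 19, 23, 30, 36, 39, 46].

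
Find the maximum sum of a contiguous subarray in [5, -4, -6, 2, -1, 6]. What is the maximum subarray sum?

Using Kadane's algorithm on [5, -4, -6, 2, -1, 6]:

Scanning through the array:
Position 1 (value -4): max_ending_here = 1, max_so_far = 5
Position 2 (value -6): max_ending_here = -5, max_so_far = 5
Position 3 (value 2): max_ending_here = 2, max_so_far = 5
Position 4 (value -1): max_ending_here = 1, max_so_far = 5
Position 5 (value 6): max_ending_here = 7, max_so_far = 7

Maximum subarray: [2, -1, 6]
Maximum sum: 7

The maximum subarray is [2, -1, 6] with sum 7. This subarray runs from index 3 to index 5.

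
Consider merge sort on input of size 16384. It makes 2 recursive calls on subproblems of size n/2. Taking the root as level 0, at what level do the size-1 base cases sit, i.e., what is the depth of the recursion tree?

For divide and conquer with division factor 2:

Problem sizes at each level:
Level 0: 16384
Level 1: 8192
Level 2: 4096
Level 3: 2048
Level 4: 1024
Level 5: 512
Level 6: 256
Level 7: 128
Level 8: 64
Level 9: 32
Level 10: 16
Level 11: 8
Level 12: 4
Level 13: 2
Level 14: 1

The root is level 0 and the size-1 base case is level 14 (the tree spans levels 0 through 14, i.e. 15 levels counting the root), so the depth is the number of divisions: log_2(16384) = 14

The recursion tree depth is log_2(16384) = 14. At each level, the problem size is divided by 2, so it takes 14 divisions to reduce to a base case of size 1. The algorithm makes 2 recursive calls at each level.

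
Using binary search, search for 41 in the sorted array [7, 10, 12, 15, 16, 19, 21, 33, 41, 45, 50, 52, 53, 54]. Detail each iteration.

Binary search for 41 in [7, 10, 12, 15, 16, 19, 21, 33, 41, 45, 50, 52, 53, 54]:

lo=0, hi=13, mid=6, arr[mid]=21 -> 21 < 41, search right half
lo=7, hi=13, mid=10, arr[mid]=50 -> 50 > 41, search left half
lo=7, hi=9, mid=8, arr[mid]=41 -> Found target at index 8!

Binary search finds 41 at index 8 after 3 comparisons. The search repeatedly halves the search space by comparing with the middle element.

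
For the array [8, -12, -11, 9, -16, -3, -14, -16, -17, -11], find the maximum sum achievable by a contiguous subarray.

Using Kadane's algorithm on [8, -12, -11, 9, -16, -3, -14, -16, -17, -11]:

Scanning through the array:
Position 1 (value -12): max_ending_here = -4, max_so_far = 8
Position 2 (value -11): max_ending_here = -11, max_so_far = 8
Position 3 (value 9): max_ending_here = 9, max_so_far = 9
Position 4 (value -16): max_ending_here = -7, max_so_far = 9
Position 5 (value -3): max_ending_here = -3, max_so_far = 9
Position 6 (value -14): max_ending_here = -14, max_so_far = 9
Position 7 (value -16): max_ending_here = -16, max_so_far = 9
Position 8 (value -17): max_ending_here = -17, max_so_far = 9
Position 9 (value -11): max_ending_here = -11, max_so_far = 9

Maximum subarray: [9]
Maximum sum: 9

The maximum subarray is [9] with sum 9. This subarray runs from index 3 to index 3.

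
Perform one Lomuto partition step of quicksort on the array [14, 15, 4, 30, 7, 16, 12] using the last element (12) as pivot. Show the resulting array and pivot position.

Lomuto partition with pivot = 12:

Initial array: [14, 15, 4, 30, 7, 16, 12]

arr[0]=14 > 12: no swap
arr[1]=15 > 12: no swap
arr[2]=4 <= 12: swap with position 0, array becomes [4, 15, 14, 30, 7, 16, 12]
arr[3]=30 > 12: no swap
arr[4]=7 <= 12: swap with position 1, array becomes [4, 7, 14, 30, 15, 16, 12]
arr[5]=16 > 12: no swap

Place pivot at position 2: [4, 7, 12, 30, 15, 16, 14]
Pivot position: 2

After partitioning with pivot 12, the array becomes [4, 7, 12, 30, 15, 16, 14]. The pivot is placed at index 2. All elements to the left of the pivot are <= 12, and all elements to the right are > 12.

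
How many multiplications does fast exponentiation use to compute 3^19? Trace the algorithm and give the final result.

Computing 3^19 by squaring (build up from 3^1; each line after the first costs one multiplication):

3^1 = 3
3^2 = (3^1)^2 = 3^2 = 9
3^4 = (3^2)^2 = 9^2 = 81
3^8 = (3^4)^2 = 81^2 = 6561
3^9 = 3 * 3^8 = 3 * 6561 = 19683
3^18 = (3^9)^2 = 19683^2 = 387420489
3^19 = 3 * 3^18 = 3 * 387420489 = 1162261467

Result: 1162261467
Multiplications needed: 6 (6 lines after 3^1)

3^19 = 1162261467. Using exponentiation by squaring, this requires 6 multiplications. The key idea: if the exponent is even, square the half-power; if odd, multiply by the base once.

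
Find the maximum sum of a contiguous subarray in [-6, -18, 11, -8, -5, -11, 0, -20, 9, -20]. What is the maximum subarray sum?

Using Kadane's algorithm on [-6, -18, 11, -8, -5, -11, 0, -20, 9, -20]:

Scanning through the array:
Position 1 (value -18): max_ending_here = -18, max_so_far = -6
Position 2 (value 11): max_ending_here = 11, max_so_far = 11
Position 3 (value -8): max_ending_here = 3, max_so_far = 11
Position 4 (value -5): max_ending_here = -2, max_so_far = 11
Position 5 (value -11): max_ending_here = -11, max_so_far = 11
Position 6 (value 0): max_ending_here = 0, max_so_far = 11
Position 7 (value -20): max_ending_here = -20, max_so_far = 11
Position 8 (value 9): max_ending_here = 9, max_so_far = 11
Position 9 (value -20): max_ending_here = -11, max_so_far = 11

Maximum subarray: [11]
Maximum sum: 11

The maximum subarray is [11] with sum 11. This subarray runs from index 2 to index 2.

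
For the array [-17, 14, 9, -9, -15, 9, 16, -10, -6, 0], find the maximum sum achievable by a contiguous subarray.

Using Kadane's algorithm on [-17, 14, 9, -9, -15, 9, 16, -10, -6, 0]:

Scanning through the array:
Position 1 (value 14): max_ending_here = 14, max_so_far = 14
Position 2 (value 9): max_ending_here = 23, max_so_far = 23
Position 3 (value -9): max_ending_here = 14, max_so_far = 23
Position 4 (value -15): max_ending_here = -1, max_so_far = 23
Position 5 (value 9): max_ending_here = 9, max_so_far = 23
Position 6 (value 16): max_ending_here = 25, max_so_far = 25
Position 7 (value -10): max_ending_here = 15, max_so_far = 25
Position 8 (value -6): max_ending_here = 9, max_so_far = 25
Position 9 (value 0): max_ending_here = 9, max_so_far = 25

Maximum subarray: [9, 16]
Maximum sum: 25

The maximum subarray is [9, 16] with sum 25. This subarray runs from index 5 to index 6.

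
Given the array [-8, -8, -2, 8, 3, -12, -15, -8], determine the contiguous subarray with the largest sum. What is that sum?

Using Kadane's algorithm on [-8, -8, -2, 8, 3, -12, -15, -8]:

Scanning through the array:
Position 1 (value -8): max_ending_here = -8, max_so_far = -8
Position 2 (value -2): max_ending_here = -2, max_so_far = -2
Position 3 (value 8): max_ending_here = 8, max_so_far = 8
Position 4 (value 3): max_ending_here = 11, max_so_far = 11
Position 5 (value -12): max_ending_here = -1, max_so_far = 11
Position 6 (value -15): max_ending_here = -15, max_so_far = 11
Position 7 (value -8): max_ending_here = -8, max_so_far = 11

Maximum subarray: [8, 3]
Maximum sum: 11

The maximum subarray is [8, 3] with sum 11. This subarray runs from index 3 to index 4.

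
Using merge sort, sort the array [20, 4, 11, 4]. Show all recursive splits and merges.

Merge sort trace:

Split: [20, 4, 11, 4] -> [20, 4] and [11, 4]
  Split: [20, 4] -> [20] and [4]
  Merge: [20] + [4] -> [4, 20]
  Split: [11, 4] -> [11] and [4]
  Merge: [11] + [4] -> [4, 11]
Merge: [4, 20] + [4, 11] -> [4, 4, 11, 20]

Final sorted array: [4, 4, 11, 20]

The merge sort proceeds by recursively splitting the array and merging sorted halves.
After all merges, the sorted array is [4, 4, 11, 20].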